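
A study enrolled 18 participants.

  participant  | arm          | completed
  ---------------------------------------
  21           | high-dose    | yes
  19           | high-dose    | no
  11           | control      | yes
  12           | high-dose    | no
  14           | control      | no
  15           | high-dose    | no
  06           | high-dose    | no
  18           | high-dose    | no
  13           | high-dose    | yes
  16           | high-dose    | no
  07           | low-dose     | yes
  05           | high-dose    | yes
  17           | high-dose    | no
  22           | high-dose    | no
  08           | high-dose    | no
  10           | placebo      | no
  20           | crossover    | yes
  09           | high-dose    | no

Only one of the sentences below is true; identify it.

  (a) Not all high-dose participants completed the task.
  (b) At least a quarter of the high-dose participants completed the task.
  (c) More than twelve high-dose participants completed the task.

(a)

|A| = 13, |A ∩ B| = 3, |A ∖ B| = 10.
(a) requires A ⊄ B (|A ∖ B| ≥ 1): true.
(b) requires |A ∩ B| / |A| ≥ 1/4: false.
(c) requires |A ∩ B| > 12: false.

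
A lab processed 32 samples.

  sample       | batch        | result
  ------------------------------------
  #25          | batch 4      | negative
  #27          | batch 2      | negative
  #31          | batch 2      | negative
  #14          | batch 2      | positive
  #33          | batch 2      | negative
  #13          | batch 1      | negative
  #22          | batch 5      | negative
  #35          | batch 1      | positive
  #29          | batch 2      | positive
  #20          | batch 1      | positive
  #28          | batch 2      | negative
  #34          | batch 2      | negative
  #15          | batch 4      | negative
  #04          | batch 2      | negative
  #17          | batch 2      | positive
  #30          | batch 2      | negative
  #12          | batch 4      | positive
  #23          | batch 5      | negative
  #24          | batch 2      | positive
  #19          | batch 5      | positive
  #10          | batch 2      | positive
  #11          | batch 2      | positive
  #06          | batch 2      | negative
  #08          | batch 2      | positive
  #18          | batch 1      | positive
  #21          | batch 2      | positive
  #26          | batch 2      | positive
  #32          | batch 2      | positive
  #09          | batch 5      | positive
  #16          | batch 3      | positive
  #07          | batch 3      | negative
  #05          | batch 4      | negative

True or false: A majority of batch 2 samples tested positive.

True

'A majority of batch 2 samples tested positive' holds iff |A ∩ B| > |A ∖ B|.
|A| = 18, |A ∩ B| = 10, |A ∖ B| = 8.
10 > 8, so the statement is true.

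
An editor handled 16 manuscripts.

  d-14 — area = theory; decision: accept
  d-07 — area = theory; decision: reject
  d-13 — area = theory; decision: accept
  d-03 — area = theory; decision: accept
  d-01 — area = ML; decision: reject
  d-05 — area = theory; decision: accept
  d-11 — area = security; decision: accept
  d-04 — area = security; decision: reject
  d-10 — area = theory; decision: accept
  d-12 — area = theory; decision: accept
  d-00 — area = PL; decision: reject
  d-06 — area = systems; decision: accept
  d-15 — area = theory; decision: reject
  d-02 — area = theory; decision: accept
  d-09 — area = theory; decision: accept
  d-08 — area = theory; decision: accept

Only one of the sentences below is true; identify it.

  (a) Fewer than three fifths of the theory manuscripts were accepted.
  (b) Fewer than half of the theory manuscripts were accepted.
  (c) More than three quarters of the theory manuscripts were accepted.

(c)

|A| = 11, |A ∩ B| = 9, |A ∖ B| = 2.
(a) requires |A ∩ B| / |A| < 3/5: false.
(b) requires |A ∩ B| < |A ∖ B|: false.
(c) requires |A ∩ B| / |A| > 3/4: true.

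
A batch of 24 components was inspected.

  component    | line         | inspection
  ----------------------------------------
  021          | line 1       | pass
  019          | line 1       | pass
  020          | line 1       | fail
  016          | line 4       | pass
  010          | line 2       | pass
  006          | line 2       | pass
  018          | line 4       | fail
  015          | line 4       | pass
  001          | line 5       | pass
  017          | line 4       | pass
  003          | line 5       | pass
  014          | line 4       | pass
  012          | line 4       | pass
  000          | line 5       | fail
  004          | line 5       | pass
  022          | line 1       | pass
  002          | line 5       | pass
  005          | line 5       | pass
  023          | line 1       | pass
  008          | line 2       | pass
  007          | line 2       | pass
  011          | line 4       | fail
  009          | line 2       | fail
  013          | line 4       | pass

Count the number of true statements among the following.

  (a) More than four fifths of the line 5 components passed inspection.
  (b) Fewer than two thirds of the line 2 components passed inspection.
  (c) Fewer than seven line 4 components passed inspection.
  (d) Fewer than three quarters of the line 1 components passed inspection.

2

(a) line 5: |A| = 6, |A ∩ B| = 5; needs |A ∩ B| / |A| > 4/5 — true.
(b) line 2: |A| = 5, |A ∩ B| = 4; needs |A ∩ B| / |A| < 2/3 — false.
(c) line 4: |A| = 8, |A ∩ B| = 6; needs |A ∩ B| < 7 — true.
(d) line 1: |A| = 5, |A ∩ B| = 4; needs |A ∩ B| / |A| < 3/4 — false.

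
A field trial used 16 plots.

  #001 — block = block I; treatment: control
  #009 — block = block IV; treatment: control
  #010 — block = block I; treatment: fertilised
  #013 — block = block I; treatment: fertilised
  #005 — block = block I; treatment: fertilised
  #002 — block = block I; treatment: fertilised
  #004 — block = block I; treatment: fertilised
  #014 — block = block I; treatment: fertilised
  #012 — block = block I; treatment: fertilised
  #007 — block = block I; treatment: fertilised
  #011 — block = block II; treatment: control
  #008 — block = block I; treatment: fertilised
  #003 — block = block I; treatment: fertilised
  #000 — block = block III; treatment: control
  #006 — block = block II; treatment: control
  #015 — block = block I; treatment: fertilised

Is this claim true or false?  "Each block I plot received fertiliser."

False

The determiner here denotes the relation: A ⊆ B, i.e. every element of A is in B (|A ∖ B| = 0).
A (the restrictor) = {#001, #010, #013, #005, #002, #004, #014, #012, #007, #008, #003, #015}, |A| = 12.
A ∖ B = {#001}, so |A ∖ B| = 1.
So the statement is false.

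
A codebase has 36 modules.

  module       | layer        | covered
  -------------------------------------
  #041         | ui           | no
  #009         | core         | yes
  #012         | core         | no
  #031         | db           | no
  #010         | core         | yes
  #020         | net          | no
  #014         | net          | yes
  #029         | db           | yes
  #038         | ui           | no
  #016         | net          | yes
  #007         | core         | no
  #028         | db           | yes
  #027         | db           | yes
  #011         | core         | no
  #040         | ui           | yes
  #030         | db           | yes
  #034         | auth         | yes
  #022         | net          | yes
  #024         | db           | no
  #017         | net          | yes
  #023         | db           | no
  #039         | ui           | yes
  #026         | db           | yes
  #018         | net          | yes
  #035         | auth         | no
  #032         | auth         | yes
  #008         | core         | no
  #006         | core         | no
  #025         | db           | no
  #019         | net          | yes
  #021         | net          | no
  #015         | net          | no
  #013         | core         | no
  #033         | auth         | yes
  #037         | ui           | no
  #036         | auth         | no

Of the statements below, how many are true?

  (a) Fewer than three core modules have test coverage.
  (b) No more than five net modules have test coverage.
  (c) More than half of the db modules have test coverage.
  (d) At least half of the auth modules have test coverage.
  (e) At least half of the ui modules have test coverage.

3

(a) core: |A| = 8, |A ∩ B| = 2; needs |A ∩ B| < 3 — true.
(b) net: |A| = 9, |A ∩ B| = 6; needs |A ∩ B| ≤ 5 — false.
(c) db: |A| = 9, |A ∩ B| = 5; needs |A ∩ B| > |A ∖ B| — true.
(d) auth: |A| = 5, |A ∩ B| = 3; needs |A ∩ B| ≥ |A ∖ B| — true.
(e) ui: |A| = 5, |A ∩ B| = 2; needs |A ∩ B| ≥ |A ∖ B| — false.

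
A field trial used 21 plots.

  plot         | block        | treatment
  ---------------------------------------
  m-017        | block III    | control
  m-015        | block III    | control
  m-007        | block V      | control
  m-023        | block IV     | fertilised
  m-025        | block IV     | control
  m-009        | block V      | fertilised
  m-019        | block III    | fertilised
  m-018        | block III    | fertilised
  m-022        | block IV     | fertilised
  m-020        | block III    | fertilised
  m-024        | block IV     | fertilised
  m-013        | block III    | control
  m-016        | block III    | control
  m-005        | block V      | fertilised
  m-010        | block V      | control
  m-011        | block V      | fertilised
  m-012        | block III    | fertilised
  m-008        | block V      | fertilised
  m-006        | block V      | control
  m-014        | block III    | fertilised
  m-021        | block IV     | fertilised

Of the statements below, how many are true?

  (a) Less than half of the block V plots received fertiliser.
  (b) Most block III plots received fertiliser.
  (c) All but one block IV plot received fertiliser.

(a) block V: |A| = 7, |A ∩ B| = 4; needs |A ∩ B| < |A ∖ B| — false.
(b) block III: |A| = 9, |A ∩ B| = 5; needs |A ∩ B| > |A ∖ B| — true.
(c) block IV: |A| = 5, |A ∩ B| = 4; needs |A ∖ B| = 1 — true.

2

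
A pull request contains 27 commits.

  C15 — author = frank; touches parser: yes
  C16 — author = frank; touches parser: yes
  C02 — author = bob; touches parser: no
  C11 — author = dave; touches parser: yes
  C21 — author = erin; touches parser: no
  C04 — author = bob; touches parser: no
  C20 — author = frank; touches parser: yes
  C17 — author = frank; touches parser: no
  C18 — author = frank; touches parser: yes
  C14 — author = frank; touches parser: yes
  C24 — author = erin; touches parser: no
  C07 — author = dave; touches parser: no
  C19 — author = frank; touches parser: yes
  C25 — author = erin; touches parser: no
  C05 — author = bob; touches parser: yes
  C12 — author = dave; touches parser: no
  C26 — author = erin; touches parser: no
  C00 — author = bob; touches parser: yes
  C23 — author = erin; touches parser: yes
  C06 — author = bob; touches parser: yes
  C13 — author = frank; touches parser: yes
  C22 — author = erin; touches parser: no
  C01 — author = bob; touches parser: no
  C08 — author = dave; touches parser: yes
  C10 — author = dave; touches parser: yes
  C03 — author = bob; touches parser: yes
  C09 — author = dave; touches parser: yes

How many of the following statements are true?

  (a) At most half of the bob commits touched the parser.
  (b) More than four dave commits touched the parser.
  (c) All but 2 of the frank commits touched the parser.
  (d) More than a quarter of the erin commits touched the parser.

0

(a) bob: |A| = 7, |A ∩ B| = 4; needs |A ∩ B| ≤ |A ∖ B| — false.
(b) dave: |A| = 6, |A ∩ B| = 4; needs |A ∩ B| > 4 — false.
(c) frank: |A| = 8, |A ∩ B| = 7; needs |A ∖ B| = 2 — false.
(d) erin: |A| = 6, |A ∩ B| = 1; needs |A ∩ B| / |A| > 1/4 — false.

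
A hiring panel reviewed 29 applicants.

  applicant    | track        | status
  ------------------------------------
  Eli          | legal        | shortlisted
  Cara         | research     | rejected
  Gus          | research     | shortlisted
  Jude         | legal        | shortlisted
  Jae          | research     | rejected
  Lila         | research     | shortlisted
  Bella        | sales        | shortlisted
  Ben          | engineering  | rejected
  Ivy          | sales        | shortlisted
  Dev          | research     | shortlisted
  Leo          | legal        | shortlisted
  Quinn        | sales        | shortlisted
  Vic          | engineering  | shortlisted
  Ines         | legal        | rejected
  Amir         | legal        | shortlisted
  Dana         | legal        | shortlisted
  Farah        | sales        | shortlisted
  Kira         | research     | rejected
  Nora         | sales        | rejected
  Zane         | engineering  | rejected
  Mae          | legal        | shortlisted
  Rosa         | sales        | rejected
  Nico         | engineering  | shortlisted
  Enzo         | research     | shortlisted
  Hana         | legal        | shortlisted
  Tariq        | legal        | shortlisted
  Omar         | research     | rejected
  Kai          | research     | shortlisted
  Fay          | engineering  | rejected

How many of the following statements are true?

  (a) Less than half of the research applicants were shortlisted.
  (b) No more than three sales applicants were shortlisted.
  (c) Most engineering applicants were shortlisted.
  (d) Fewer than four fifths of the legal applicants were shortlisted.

(a) research: |A| = 9, |A ∩ B| = 5; needs |A ∩ B| < |A ∖ B| — false.
(b) sales: |A| = 6, |A ∩ B| = 4; needs |A ∩ B| ≤ 3 — false.
(c) engineering: |A| = 5, |A ∩ B| = 2; needs |A ∩ B| > |A ∖ B| — false.
(d) legal: |A| = 9, |A ∩ B| = 8; needs |A ∩ B| / |A| < 4/5 — false.

0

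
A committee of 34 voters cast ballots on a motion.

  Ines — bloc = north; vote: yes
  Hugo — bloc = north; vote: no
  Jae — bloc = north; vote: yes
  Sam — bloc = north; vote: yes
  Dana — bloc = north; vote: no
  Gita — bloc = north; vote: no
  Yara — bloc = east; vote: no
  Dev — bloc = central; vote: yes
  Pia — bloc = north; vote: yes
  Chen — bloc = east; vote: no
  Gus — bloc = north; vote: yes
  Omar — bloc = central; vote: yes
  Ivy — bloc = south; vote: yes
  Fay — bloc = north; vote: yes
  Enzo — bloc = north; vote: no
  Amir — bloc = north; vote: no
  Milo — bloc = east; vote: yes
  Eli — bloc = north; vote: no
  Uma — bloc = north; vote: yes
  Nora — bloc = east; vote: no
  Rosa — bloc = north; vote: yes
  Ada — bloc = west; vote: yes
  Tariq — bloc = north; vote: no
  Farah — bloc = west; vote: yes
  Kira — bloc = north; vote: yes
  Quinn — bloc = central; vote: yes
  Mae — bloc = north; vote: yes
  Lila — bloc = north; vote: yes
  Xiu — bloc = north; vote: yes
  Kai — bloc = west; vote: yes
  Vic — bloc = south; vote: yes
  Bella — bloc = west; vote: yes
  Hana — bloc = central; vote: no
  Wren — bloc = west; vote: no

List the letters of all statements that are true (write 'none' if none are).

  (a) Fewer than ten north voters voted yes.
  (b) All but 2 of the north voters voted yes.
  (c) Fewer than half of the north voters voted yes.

|A| = 19, |A ∩ B| = 12, |A ∖ B| = 7.
(a) |A ∩ B| < 10: fails.
(b) |A ∖ B| = 2: fails.
(c) |A ∩ B| < |A ∖ B|: fails.

none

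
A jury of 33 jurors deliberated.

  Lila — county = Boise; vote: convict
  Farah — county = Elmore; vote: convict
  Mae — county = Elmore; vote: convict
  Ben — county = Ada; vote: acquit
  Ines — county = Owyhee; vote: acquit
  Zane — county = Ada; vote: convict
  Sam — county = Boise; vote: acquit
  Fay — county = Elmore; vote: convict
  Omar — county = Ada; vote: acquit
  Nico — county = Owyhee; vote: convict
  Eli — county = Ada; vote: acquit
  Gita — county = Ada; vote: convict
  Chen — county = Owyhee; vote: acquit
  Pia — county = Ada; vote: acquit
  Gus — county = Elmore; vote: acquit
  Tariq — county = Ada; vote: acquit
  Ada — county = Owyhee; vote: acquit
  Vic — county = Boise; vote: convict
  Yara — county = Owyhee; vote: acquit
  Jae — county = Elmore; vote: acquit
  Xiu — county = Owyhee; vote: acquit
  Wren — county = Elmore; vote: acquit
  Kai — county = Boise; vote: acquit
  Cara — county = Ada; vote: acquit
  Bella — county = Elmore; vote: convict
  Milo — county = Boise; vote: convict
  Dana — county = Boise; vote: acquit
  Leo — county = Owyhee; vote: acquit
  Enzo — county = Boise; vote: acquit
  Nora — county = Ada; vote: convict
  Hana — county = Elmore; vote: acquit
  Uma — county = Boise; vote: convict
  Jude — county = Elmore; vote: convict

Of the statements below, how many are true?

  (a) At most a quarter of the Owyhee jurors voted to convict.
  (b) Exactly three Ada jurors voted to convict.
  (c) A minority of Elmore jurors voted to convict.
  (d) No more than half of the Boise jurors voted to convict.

(a) Owyhee: |A| = 7, |A ∩ B| = 1; needs |A ∩ B| / |A| ≤ 1/4 — true.
(b) Ada: |A| = 9, |A ∩ B| = 3; needs |A ∩ B| = 3 — true.
(c) Elmore: |A| = 9, |A ∩ B| = 5; needs |A ∩ B| < |A ∖ B| — false.
(d) Boise: |A| = 8, |A ∩ B| = 4; needs |A ∩ B| ≤ |A ∖ B| — true.

3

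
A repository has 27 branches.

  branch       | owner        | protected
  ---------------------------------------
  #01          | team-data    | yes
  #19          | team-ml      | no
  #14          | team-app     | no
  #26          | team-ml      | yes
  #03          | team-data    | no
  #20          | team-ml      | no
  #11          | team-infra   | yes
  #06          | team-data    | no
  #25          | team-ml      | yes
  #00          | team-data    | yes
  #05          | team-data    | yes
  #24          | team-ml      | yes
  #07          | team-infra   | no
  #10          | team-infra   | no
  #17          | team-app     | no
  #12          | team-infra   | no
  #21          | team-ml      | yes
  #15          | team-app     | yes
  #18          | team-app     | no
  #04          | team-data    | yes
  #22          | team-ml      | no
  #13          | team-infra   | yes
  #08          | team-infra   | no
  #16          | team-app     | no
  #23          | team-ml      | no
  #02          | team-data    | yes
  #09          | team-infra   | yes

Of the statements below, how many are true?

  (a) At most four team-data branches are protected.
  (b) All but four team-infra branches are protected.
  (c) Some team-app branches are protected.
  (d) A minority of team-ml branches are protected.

(a) team-data: |A| = 7, |A ∩ B| = 5; needs |A ∩ B| ≤ 4 — false.
(b) team-infra: |A| = 7, |A ∩ B| = 3; needs |A ∖ B| = 4 — true.
(c) team-app: |A| = 5, |A ∩ B| = 1; needs A ∩ B ≠ ∅ (|A ∩ B| ≥ 1) — true.
(d) team-ml: |A| = 8, |A ∩ B| = 4; needs |A ∩ B| < |A ∖ B| — false.

2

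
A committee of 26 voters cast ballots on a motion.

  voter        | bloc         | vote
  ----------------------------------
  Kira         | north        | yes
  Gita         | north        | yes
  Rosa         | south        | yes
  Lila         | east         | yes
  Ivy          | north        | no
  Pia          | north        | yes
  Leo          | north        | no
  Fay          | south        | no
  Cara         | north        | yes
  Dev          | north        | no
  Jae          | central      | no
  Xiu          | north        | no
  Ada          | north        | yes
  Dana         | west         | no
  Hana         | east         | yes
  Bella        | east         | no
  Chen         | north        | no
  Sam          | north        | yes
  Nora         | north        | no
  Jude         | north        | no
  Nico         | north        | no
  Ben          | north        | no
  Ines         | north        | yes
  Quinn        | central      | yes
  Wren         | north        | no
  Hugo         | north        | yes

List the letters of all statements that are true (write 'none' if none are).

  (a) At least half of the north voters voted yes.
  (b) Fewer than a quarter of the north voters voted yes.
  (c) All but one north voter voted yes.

none

|A| = 18, |A ∩ B| = 8, |A ∖ B| = 10.
(a) |A ∩ B| ≥ |A ∖ B|: fails.
(b) |A ∩ B| / |A| < 1/4: fails.
(c) |A ∖ B| = 1: fails.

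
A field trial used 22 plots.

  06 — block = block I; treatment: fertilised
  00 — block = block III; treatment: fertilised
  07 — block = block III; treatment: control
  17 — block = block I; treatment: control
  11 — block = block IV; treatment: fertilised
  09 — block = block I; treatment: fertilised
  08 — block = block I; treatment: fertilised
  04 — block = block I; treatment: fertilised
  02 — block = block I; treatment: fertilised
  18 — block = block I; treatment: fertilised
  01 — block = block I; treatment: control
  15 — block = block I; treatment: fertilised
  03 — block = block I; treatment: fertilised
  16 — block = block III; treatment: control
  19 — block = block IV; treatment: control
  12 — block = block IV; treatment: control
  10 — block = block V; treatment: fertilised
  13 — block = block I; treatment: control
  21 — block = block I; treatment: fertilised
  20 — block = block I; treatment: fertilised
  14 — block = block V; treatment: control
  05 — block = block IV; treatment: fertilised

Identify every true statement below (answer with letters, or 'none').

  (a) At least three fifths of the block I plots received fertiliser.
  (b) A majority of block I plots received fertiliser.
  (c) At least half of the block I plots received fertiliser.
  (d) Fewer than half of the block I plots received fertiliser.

|A| = 13, |A ∩ B| = 10, |A ∖ B| = 3.
(a) |A ∩ B| / |A| ≥ 3/5: holds.
(b) |A ∩ B| > |A ∖ B|: holds.
(c) |A ∩ B| ≥ |A ∖ B|: holds.
(d) |A ∩ B| < |A ∖ B|: fails.

(a), (b), (c)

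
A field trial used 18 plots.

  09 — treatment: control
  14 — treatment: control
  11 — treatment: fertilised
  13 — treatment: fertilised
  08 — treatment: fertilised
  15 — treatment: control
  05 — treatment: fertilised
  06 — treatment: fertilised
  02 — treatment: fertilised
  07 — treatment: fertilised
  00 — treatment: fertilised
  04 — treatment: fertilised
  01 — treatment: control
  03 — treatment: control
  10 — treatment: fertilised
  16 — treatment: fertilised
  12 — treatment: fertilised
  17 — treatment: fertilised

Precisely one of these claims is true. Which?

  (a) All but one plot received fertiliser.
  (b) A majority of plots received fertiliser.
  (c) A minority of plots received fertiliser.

|A| = 18, |A ∩ B| = 13, |A ∖ B| = 5.
(a) requires |A ∖ B| = 1: false.
(b) requires |A ∩ B| > |A ∖ B|: true.
(c) requires |A ∩ B| < |A ∖ B|: false.

(b)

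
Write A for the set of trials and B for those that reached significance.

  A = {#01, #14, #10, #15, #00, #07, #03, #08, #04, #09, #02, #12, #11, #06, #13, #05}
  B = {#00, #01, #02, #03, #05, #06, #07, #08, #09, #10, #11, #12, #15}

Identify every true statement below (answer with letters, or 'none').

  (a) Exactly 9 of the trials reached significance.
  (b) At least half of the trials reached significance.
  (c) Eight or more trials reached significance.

(b), (c)

|A| = 16, |A ∩ B| = 13, |A ∖ B| = 3.
(a) |A ∩ B| = 9: fails.
(b) |A ∩ B| ≥ |A ∖ B|: holds.
(c) |A ∩ B| ≥ 8: holds.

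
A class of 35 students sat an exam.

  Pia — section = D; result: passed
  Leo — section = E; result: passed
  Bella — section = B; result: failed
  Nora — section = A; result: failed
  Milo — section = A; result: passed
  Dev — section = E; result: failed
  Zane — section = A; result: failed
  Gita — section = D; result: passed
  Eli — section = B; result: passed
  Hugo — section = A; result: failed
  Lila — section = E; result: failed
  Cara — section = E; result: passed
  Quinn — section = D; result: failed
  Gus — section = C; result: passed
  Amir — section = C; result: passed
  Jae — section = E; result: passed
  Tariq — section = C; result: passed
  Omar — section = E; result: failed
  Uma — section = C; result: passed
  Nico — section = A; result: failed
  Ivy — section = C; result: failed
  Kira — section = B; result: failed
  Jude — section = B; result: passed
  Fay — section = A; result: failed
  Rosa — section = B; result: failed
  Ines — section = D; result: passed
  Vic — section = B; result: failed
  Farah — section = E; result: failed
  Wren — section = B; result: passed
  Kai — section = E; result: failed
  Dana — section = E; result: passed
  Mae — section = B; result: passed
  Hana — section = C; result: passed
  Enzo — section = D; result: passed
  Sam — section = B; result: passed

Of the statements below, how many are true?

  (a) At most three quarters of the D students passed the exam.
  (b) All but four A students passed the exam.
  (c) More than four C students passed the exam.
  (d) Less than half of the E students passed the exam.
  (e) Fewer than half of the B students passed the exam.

(a) D: |A| = 5, |A ∩ B| = 4; needs |A ∩ B| / |A| ≤ 3/4 — false.
(b) A: |A| = 6, |A ∩ B| = 1; needs |A ∖ B| = 4 — false.
(c) C: |A| = 6, |A ∩ B| = 5; needs |A ∩ B| > 4 — true.
(d) E: |A| = 9, |A ∩ B| = 4; needs |A ∩ B| < |A ∖ B| — true.
(e) B: |A| = 9, |A ∩ B| = 5; needs |A ∩ B| < |A ∖ B| — false.

2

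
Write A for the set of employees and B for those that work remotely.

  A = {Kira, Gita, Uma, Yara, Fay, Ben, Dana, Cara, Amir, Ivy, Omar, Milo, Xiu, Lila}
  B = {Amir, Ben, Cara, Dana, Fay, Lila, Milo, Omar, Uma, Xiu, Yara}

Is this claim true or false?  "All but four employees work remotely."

The determiner here denotes the relation: |A ∖ B| = 4.
A (the restrictor) = {Kira, Gita, Uma, Yara, Fay, Ben, Dana, Cara, Amir, Ivy, Omar, Milo, Xiu, Lila}, |A| = 14.
A ∖ B = {Kira, Gita, Ivy}, so |A ∖ B| = 3.
|A ∖ B| = 3, so the statement is false.

False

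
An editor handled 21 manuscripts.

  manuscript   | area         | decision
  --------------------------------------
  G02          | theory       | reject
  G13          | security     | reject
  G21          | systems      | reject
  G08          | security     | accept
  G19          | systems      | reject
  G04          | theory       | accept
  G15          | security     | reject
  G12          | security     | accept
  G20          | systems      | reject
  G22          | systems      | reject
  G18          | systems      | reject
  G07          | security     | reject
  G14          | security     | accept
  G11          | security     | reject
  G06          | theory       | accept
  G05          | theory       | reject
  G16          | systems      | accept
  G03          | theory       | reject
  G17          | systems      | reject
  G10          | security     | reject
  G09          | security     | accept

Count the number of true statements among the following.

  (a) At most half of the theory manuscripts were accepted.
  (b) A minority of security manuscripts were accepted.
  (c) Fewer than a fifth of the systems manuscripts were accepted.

(a) theory: |A| = 5, |A ∩ B| = 2; needs |A ∩ B| ≤ |A ∖ B| — true.
(b) security: |A| = 9, |A ∩ B| = 4; needs |A ∩ B| < |A ∖ B| — true.
(c) systems: |A| = 7, |A ∩ B| = 1; needs |A ∩ B| / |A| < 1/5 — true.

3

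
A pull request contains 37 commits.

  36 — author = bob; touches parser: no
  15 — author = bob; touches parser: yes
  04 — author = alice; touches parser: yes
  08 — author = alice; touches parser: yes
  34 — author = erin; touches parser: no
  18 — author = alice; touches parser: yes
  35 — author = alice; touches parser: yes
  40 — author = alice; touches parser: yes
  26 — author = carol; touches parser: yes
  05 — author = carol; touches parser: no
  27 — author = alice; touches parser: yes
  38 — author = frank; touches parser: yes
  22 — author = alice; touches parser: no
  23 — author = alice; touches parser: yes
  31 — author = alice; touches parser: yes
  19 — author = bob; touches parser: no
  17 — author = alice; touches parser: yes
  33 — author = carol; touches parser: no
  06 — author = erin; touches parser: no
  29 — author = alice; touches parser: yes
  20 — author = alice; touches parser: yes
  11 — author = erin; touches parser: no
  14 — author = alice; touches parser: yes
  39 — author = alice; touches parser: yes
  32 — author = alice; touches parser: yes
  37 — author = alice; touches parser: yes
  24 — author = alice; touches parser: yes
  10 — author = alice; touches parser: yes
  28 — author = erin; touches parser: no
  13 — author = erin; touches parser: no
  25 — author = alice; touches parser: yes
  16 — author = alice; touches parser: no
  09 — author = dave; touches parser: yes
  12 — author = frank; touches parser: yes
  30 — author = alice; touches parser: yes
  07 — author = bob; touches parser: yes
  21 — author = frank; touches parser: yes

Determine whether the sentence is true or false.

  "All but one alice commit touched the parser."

False

The determiner here denotes the relation: |A ∖ B| = 1.
|A| = 21, |A ∩ B| = 19, |A ∖ B| = 2.
|A ∖ B| = 2, so the statement is false.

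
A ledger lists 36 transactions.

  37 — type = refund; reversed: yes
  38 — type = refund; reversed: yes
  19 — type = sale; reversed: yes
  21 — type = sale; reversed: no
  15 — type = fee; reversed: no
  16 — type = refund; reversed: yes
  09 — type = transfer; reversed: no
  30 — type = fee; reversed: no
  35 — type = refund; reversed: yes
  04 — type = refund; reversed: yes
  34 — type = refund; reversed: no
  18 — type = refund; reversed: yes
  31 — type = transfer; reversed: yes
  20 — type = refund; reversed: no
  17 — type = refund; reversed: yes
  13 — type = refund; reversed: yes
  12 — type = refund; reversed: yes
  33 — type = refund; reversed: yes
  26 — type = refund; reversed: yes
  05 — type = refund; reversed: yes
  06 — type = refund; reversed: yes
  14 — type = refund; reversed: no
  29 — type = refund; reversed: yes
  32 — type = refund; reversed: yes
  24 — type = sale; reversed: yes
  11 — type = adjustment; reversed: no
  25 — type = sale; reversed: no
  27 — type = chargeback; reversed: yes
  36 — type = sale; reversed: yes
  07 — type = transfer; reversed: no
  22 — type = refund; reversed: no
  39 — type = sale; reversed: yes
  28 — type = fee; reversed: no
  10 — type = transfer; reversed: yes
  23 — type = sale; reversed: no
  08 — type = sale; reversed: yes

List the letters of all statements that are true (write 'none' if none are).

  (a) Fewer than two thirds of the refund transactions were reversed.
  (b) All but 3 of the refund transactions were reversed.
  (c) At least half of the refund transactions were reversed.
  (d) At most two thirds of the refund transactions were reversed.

|A| = 19, |A ∩ B| = 15, |A ∖ B| = 4.
(a) |A ∩ B| / |A| < 2/3: fails.
(b) |A ∖ B| = 3: fails.
(c) |A ∩ B| ≥ |A ∖ B|: holds.
(d) |A ∩ B| / |A| ≤ 2/3: fails.

(c)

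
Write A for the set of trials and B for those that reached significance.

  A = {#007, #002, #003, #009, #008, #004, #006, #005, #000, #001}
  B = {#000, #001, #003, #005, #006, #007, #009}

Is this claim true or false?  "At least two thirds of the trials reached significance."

Truth condition: |A ∩ B| / |A| ≥ 2/3.
A (the restrictor) = {#007, #002, #003, #009, #008, #004, #006, #005, #000, #001}, |A| = 10.
A ∩ B = {#007, #003, #009, #006, #005, #000, #001}, so |A ∩ B| = 7.
A ∖ B = {#002, #008, #004}, so |A ∖ B| = 3.
|A ∩ B|/|A| = 7/10, so the statement is true.

True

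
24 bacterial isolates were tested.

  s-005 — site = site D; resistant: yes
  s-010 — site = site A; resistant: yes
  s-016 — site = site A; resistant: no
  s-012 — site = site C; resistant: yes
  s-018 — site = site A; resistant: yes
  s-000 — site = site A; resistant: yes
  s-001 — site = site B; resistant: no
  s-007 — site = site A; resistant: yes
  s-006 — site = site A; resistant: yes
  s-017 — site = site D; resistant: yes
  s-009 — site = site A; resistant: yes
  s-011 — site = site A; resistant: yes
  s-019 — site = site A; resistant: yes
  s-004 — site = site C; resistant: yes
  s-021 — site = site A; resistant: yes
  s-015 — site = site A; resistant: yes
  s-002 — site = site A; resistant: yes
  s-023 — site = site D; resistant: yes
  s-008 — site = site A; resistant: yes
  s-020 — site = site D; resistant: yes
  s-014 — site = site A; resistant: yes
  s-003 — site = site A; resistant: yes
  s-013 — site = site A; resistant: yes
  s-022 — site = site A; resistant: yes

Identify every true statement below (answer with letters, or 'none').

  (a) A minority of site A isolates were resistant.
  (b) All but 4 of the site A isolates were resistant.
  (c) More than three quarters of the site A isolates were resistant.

|A| = 17, |A ∩ B| = 16, |A ∖ B| = 1.
(a) |A ∩ B| < |A ∖ B|: fails.
(b) |A ∖ B| = 4: fails.
(c) |A ∩ B| / |A| > 3/4: holds.

(c)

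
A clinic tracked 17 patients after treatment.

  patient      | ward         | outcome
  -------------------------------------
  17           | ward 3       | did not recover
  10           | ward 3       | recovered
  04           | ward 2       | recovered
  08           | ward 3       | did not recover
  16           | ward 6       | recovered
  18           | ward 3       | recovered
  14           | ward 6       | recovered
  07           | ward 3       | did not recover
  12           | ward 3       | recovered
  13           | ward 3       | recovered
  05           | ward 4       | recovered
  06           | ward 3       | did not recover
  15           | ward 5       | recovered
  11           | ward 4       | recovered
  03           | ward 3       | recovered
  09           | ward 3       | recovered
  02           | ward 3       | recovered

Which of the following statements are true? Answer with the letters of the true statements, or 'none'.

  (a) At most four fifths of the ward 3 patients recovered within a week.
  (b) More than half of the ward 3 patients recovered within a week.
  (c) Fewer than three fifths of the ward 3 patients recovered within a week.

(a), (b)

|A| = 11, |A ∩ B| = 7, |A ∖ B| = 4.
(a) |A ∩ B| / |A| ≤ 4/5: holds.
(b) |A ∩ B| > |A ∖ B|: holds.
(c) |A ∩ B| / |A| < 3/5: fails.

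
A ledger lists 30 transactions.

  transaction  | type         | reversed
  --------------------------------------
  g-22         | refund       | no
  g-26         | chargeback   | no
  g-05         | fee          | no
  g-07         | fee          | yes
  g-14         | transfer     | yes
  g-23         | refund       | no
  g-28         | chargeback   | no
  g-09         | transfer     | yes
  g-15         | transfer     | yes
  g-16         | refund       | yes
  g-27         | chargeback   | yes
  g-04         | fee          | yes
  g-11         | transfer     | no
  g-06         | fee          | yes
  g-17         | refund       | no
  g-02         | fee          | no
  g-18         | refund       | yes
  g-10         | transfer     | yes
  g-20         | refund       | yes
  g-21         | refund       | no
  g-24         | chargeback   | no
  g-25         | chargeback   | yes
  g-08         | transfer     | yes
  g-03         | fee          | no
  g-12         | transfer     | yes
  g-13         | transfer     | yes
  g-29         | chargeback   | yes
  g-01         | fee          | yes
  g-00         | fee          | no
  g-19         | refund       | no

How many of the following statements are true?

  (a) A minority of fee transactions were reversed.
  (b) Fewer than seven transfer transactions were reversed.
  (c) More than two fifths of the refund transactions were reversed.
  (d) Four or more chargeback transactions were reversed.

0

(a) fee: |A| = 8, |A ∩ B| = 4; needs |A ∩ B| < |A ∖ B| — false.
(b) transfer: |A| = 8, |A ∩ B| = 7; needs |A ∩ B| < 7 — false.
(c) refund: |A| = 8, |A ∩ B| = 3; needs |A ∩ B| / |A| > 2/5 — false.
(d) chargeback: |A| = 6, |A ∩ B| = 3; needs |A ∩ B| ≥ 4 — false.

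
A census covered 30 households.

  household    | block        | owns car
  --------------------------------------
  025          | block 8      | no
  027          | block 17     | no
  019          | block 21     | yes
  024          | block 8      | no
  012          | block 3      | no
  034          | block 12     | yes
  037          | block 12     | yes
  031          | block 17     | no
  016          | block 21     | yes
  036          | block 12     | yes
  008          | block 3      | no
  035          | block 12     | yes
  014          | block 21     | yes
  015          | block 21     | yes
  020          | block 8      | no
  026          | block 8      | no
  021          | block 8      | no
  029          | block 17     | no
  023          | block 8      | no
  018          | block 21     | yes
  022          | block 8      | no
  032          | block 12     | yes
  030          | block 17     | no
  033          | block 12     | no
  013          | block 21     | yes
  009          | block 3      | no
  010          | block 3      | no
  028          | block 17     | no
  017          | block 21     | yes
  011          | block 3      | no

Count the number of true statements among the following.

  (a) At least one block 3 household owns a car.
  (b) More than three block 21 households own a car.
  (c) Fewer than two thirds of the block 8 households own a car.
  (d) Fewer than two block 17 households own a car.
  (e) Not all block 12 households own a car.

(a) block 3: |A| = 5, |A ∩ B| = 0; needs A ∩ B ≠ ∅ (|A ∩ B| ≥ 1) — false.
(b) block 21: |A| = 7, |A ∩ B| = 7; needs |A ∩ B| > 3 — true.
(c) block 8: |A| = 7, |A ∩ B| = 0; needs |A ∩ B| / |A| < 2/3 — true.
(d) block 17: |A| = 5, |A ∩ B| = 0; needs |A ∩ B| < 2 — true.
(e) block 12: |A| = 6, |A ∩ B| = 5; needs A ⊄ B (|A ∖ B| ≥ 1) — true.

4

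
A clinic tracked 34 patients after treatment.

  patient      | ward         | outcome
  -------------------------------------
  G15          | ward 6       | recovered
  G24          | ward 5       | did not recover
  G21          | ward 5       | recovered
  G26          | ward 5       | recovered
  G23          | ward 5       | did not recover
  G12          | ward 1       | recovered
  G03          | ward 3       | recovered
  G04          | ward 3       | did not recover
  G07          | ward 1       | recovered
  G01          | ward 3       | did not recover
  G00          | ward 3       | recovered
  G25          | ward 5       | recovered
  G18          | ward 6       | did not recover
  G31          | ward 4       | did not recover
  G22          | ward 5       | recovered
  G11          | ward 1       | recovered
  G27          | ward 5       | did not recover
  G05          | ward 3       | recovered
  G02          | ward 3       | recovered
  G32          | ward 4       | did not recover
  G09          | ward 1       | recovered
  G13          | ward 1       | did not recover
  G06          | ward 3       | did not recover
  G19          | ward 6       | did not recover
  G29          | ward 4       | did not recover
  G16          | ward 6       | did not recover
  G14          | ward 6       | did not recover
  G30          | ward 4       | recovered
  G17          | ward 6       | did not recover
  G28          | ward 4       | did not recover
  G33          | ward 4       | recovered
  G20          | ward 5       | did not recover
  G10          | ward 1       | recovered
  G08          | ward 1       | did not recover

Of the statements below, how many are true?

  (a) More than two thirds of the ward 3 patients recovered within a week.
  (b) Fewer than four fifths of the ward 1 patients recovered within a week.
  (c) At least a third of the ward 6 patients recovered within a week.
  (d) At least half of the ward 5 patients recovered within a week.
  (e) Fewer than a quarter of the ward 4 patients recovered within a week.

(a) ward 3: |A| = 7, |A ∩ B| = 4; needs |A ∩ B| / |A| > 2/3 — false.
(b) ward 1: |A| = 7, |A ∩ B| = 5; needs |A ∩ B| / |A| < 4/5 — true.
(c) ward 6: |A| = 6, |A ∩ B| = 1; needs |A ∩ B| / |A| ≥ 1/3 — false.
(d) ward 5: |A| = 8, |A ∩ B| = 4; needs |A ∩ B| ≥ |A ∖ B| — true.
(e) ward 4: |A| = 6, |A ∩ B| = 2; needs |A ∩ B| / |A| < 1/4 — false.

2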